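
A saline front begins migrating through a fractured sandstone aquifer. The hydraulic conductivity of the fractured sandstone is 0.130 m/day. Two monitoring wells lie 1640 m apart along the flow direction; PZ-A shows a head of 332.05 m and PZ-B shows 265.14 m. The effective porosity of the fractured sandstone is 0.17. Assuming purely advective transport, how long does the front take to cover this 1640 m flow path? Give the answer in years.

144

Hydraulic gradient i = (332.05 − 265.14) / 1640 = 66.91 / 1640 = 0.04080.
Darcy flux q = K · i = 0.1300 × 0.04080 = 0.005304 m/day.
Seepage velocity v = q / n_e = 0.005304 / 0.17 = 0.03120 m/day.
Travel time t = L / v = 1640 / 0.03120 = 52566 days = 143.9 years.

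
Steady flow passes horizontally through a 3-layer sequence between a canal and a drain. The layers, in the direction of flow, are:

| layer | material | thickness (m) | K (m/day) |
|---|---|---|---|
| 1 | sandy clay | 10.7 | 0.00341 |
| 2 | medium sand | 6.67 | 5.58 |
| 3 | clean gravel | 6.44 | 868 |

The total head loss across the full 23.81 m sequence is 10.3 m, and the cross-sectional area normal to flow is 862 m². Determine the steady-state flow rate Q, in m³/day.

2.83

Flow is perpendicular to layering, so the layers act in series and the equivalent K is the thickness-weighted harmonic mean.
Total thickness L = 10.7 + 6.67 + 6.44 = 23.81 m.
Σ(b_i/K_i) = 10.7/0.00341 + 6.67/5.58 + 6.44/868 = 3139 d.
K_eq = L / Σ(b_i/K_i) = 23.81 / 3139 = 0.007585 m/day.
Q = K_eq · A · (Δh/L) = 0.007585 × 862 × (10.3/23.81) = 2.828 m³/day.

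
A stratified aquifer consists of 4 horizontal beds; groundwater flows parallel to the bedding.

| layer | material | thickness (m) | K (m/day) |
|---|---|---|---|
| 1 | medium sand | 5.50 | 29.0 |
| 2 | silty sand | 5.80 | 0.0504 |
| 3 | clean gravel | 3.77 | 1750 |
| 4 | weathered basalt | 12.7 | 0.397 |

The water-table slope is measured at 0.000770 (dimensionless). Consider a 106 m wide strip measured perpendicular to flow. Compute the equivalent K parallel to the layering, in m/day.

Flow is parallel to layering, so each bed carries its own Darcy discharge and the transmissivities add.
Σ(K_i·b_i) = 29.0×5.50 + 0.0504×5.80 + 1750×3.77 + 0.397×12.7 = 6762 m²/day.
Total thickness b = 27.77 m, so K_eq = Σ(K_i·b_i)/b = 243.5 m/day.

244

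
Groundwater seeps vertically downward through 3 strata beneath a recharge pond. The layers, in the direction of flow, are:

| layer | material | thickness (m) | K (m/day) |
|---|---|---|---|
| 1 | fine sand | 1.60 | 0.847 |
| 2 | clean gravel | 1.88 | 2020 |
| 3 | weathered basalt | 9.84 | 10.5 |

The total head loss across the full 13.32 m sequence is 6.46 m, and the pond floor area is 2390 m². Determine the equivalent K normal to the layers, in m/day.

4.71

Flow is perpendicular to layering, so the layers act in series and the equivalent K is the thickness-weighted harmonic mean.
Total thickness L = 1.60 + 1.88 + 9.84 = 13.32 m.
Σ(b_i/K_i) = 1.60/0.847 + 1.88/2020 + 9.84/10.5 = 2.827 d.
K_eq = L / Σ(b_i/K_i) = 13.32 / 2.827 = 4.712 m/day.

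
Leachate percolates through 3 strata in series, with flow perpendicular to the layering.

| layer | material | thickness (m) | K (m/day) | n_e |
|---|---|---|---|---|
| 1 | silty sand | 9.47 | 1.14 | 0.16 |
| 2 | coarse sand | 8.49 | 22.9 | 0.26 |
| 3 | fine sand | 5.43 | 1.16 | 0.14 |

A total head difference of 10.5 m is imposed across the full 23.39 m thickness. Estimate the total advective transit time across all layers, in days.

5.70

With flow normal to the layers, continuity requires the same specific discharge q through every layer.
Σ(b_i/K_i) = 9.47/1.14 + 8.49/22.9 + 5.43/1.16 = 13.36 d.
q = Δh / Σ(b_i/K_i) = 10.5 / 13.36 = 0.7860 m/day.
In each layer the seepage velocity is v_i = q/n_i, so the layer transit time is t_i = b_i·n_i / q:
  layer 1 (silty sand): t_1 = 9.47 × 0.16 / 0.7860 = 1.928 d
  layer 2 (coarse sand): t_2 = 8.49 × 0.26 / 0.7860 = 2.808 d
  layer 3 (fine sand): t_3 = 5.43 × 0.14 / 0.7860 = 0.9672 d
Total t = Σ t_i = 5.703 days.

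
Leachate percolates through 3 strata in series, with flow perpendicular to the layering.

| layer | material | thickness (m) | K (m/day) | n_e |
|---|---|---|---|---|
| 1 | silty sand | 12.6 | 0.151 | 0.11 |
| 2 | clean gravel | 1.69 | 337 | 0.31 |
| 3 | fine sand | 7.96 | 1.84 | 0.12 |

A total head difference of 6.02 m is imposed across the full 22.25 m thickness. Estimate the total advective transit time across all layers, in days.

41.8

With flow normal to the layers, continuity requires the same specific discharge q through every layer.
Σ(b_i/K_i) = 12.6/0.151 + 1.69/337 + 7.96/1.84 = 87.77 d.
q = Δh / Σ(b_i/K_i) = 6.02 / 87.77 = 0.06858 m/day.
In each layer the seepage velocity is v_i = q/n_i, so the layer transit time is t_i = b_i·n_i / q:
  layer 1 (silty sand): t_1 = 12.6 × 0.11 / 0.06858 = 20.21 d
  layer 2 (clean gravel): t_2 = 1.69 × 0.31 / 0.06858 = 7.639 d
  layer 3 (fine sand): t_3 = 7.96 × 0.12 / 0.06858 = 13.93 d
Total t = Σ t_i = 41.77 days.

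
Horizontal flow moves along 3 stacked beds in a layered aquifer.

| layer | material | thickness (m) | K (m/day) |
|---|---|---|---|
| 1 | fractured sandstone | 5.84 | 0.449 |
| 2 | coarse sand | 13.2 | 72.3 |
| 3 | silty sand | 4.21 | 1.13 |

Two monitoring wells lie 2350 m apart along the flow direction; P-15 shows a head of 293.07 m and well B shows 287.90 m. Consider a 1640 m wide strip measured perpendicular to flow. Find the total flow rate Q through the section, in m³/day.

3470

Flow is parallel to layering, so each bed carries its own Darcy discharge and the transmissivities add.
Σ(K_i·b_i) = 0.449×5.84 + 72.3×13.2 + 1.13×4.21 = 961.7 m²/day.
Hydraulic gradient i = (293.07 − 287.90) / 2350 = 5.17 / 2350 = 0.002200.
Q = Σ(K_i·b_i) · W · i = 961.7 × 1640 × 0.002200 = 3470 m³/day.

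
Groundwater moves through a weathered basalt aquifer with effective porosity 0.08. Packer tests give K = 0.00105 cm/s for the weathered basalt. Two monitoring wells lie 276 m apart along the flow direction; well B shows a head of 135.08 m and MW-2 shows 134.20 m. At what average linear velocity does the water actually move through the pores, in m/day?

0.0362

Convert K: 0.00105 cm/s × 864 = 0.9072 m/day.
Hydraulic gradient i = (135.08 − 134.20) / 276 = 0.88 / 276 = 0.003188.
Darcy flux q = K · i = 0.9072 × 0.003188 = 0.002893 m/day.
Seepage velocity v = q / n_e = 0.002893 / 0.08 = 0.03616 m/day.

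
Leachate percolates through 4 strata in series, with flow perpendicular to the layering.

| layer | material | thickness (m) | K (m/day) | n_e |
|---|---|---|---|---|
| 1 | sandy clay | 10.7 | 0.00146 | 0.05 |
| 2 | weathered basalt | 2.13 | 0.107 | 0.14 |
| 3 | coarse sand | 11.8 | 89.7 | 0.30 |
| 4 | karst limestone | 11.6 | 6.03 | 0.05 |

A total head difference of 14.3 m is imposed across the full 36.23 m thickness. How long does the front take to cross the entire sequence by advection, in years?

6.97

With flow normal to the layers, continuity requires the same specific discharge q through every layer.
Σ(b_i/K_i) = 10.7/0.00146 + 2.13/0.107 + 11.8/89.7 + 11.6/6.03 = 7351 d.
q = Δh / Σ(b_i/K_i) = 14.3 / 7351 = 0.001945 m/day.
In each layer the seepage velocity is v_i = q/n_i, so the layer transit time is t_i = b_i·n_i / q:
  layer 1 (sandy clay): t_1 = 10.7 × 0.05 / 0.001945 = 275.0 d
  layer 2 (weathered basalt): t_2 = 2.13 × 0.14 / 0.001945 = 153.3 d
  layer 3 (coarse sand): t_3 = 11.8 × 0.30 / 0.001945 = 1820 d
  layer 4 (karst limestone): t_4 = 11.6 × 0.05 / 0.001945 = 298.1 d
Total t = Σ t_i = 2546 days = 6.971 years.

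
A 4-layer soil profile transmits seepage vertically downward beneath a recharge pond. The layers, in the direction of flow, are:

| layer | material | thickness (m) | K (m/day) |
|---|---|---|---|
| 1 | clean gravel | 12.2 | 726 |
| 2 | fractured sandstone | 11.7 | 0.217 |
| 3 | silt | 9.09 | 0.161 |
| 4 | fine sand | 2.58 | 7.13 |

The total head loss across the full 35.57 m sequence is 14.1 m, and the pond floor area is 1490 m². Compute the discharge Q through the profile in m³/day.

Flow is perpendicular to layering, so the layers act in series and the equivalent K is the thickness-weighted harmonic mean.
Total thickness L = 12.2 + 11.7 + 9.09 + 2.58 = 35.57 m.
Σ(b_i/K_i) = 12.2/726 + 11.7/0.217 + 9.09/0.161 + 2.58/7.13 = 110.8 d.
K_eq = L / Σ(b_i/K_i) = 35.57 / 110.8 = 0.3212 m/day.
Q = K_eq · A · (Δh/L) = 0.3212 × 1490 × (14.1/35.57) = 189.7 m³/day.

190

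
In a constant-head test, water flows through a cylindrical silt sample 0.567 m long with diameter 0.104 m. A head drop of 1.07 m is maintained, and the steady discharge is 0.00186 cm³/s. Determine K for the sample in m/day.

0.0100

Cross-sectional area A = π·(d/2)² = π × (0.104/2)² = 0.008495 m².
Convert discharge: 0.00186 cm³/s = 1.860e-09 m³/s.
Darcy's law rearranged: K = Q·L / (A·Δh) = 1.860e-09 × 0.567 / (0.008495 × 1.07) = 1.160e-07 m/s = 0.01002 m/day.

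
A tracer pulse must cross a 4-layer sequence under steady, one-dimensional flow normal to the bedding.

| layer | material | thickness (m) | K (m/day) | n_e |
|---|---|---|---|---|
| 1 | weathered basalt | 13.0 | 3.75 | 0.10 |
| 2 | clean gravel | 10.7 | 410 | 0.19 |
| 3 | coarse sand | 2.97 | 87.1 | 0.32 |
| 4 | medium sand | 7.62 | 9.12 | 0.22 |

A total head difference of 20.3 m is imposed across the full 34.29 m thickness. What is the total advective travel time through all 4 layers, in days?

1.28

With flow normal to the layers, continuity requires the same specific discharge q through every layer.
Σ(b_i/K_i) = 13.0/3.75 + 10.7/410 + 2.97/87.1 + 7.62/9.12 = 4.362 d.
q = Δh / Σ(b_i/K_i) = 20.3 / 4.362 = 4.653 m/day.
In each layer the seepage velocity is v_i = q/n_i, so the layer transit time is t_i = b_i·n_i / q:
  layer 1 (weathered basalt): t_1 = 13.0 × 0.10 / 4.653 = 0.2794 d
  layer 2 (clean gravel): t_2 = 10.7 × 0.19 / 4.653 = 0.4369 d
  layer 3 (coarse sand): t_3 = 2.97 × 0.32 / 4.653 = 0.2042 d
  layer 4 (medium sand): t_4 = 7.62 × 0.22 / 4.653 = 0.3603 d
Total t = Σ t_i = 1.281 days.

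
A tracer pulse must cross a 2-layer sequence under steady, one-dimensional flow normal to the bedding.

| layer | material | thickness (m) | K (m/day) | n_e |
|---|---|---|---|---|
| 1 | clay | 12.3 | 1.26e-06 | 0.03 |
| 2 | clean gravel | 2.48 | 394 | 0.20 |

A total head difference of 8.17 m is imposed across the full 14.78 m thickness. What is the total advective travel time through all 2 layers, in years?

With flow normal to the layers, continuity requires the same specific discharge q through every layer.
Σ(b_i/K_i) = 12.3/1.26e-06 + 2.48/394 = 9.762e+06 d.
q = Δh / Σ(b_i/K_i) = 8.17 / 9.762e+06 = 8.369e-07 m/day.
In each layer the seepage velocity is v_i = q/n_i, so the layer transit time is t_i = b_i·n_i / q:
  layer 1 (clay): t_1 = 12.3 × 0.03 / 8.369e-07 = 4.409e+05 d
  layer 2 (clean gravel): t_2 = 2.48 × 0.20 / 8.369e-07 = 5.926e+05 d
Total t = Σ t_i = 1.034e+06 days = 2830 years.

2830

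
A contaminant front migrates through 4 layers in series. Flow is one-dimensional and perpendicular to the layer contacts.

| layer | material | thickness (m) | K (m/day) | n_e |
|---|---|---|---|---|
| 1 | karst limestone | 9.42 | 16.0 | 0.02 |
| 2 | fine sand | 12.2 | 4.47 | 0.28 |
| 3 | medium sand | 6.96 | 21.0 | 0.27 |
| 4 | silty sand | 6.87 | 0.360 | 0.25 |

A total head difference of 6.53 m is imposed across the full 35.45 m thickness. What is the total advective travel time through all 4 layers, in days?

With flow normal to the layers, continuity requires the same specific discharge q through every layer.
Σ(b_i/K_i) = 9.42/16.0 + 12.2/4.47 + 6.96/21.0 + 6.87/0.360 = 22.73 d.
q = Δh / Σ(b_i/K_i) = 6.53 / 22.73 = 0.2872 m/day.
In each layer the seepage velocity is v_i = q/n_i, so the layer transit time is t_i = b_i·n_i / q:
  layer 1 (karst limestone): t_1 = 9.42 × 0.02 / 0.2872 = 0.6559 d
  layer 2 (fine sand): t_2 = 12.2 × 0.28 / 0.2872 = 11.89 d
  layer 3 (medium sand): t_3 = 6.96 × 0.27 / 0.2872 = 6.542 d
  layer 4 (silty sand): t_4 = 6.87 × 0.25 / 0.2872 = 5.979 d
Total t = Σ t_i = 25.07 days.

25.1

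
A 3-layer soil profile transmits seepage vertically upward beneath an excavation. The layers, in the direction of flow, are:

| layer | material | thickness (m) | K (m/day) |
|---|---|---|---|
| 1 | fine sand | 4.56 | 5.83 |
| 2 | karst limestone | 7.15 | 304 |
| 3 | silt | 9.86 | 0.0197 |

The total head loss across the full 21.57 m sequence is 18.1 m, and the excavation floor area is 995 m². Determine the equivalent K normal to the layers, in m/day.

0.0430

Flow is perpendicular to layering, so the layers act in series and the equivalent K is the thickness-weighted harmonic mean.
Total thickness L = 4.56 + 7.15 + 9.86 = 21.57 m.
Σ(b_i/K_i) = 4.56/5.83 + 7.15/304 + 9.86/0.0197 = 501.3 d.
K_eq = L / Σ(b_i/K_i) = 21.57 / 501.3 = 0.04303 m/day.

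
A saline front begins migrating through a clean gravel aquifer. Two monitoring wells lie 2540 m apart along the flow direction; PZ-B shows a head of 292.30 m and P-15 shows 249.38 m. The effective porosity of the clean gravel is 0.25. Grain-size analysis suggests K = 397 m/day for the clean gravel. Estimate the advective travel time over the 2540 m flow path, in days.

Hydraulic gradient i = (292.30 − 249.38) / 2540 = 42.92 / 2540 = 0.01690.
Darcy flux q = K · i = 397.0 × 0.01690 = 6.708 m/day.
Seepage velocity v = q / n_e = 6.708 / 0.25 = 26.83 m/day.
Travel time t = L / v = 2540 / 26.83 = 94.66 days.

94.7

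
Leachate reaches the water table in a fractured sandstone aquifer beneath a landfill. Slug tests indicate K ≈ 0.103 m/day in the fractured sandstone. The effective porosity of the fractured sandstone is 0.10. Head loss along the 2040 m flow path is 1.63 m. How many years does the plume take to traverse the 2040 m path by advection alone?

Hydraulic gradient i = Δh / L = 1.63 / 2040 = 0.0007990.
Darcy flux q = K · i = 0.1030 × 0.0007990 = 8.230e-05 m/day.
Seepage velocity v = q / n_e = 8.230e-05 / 0.10 = 0.0008230 m/day.
Travel time t = L / v = 2040 / 0.0008230 = 2.479e+06 days = 6786 years.

6790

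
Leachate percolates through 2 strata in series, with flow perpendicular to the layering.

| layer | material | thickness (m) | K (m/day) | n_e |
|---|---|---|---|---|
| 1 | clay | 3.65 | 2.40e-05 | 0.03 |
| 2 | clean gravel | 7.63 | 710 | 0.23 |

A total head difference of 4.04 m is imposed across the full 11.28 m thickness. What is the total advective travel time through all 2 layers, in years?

With flow normal to the layers, continuity requires the same specific discharge q through every layer.
Σ(b_i/K_i) = 3.65/2.40e-05 + 7.63/710 = 1.521e+05 d.
q = Δh / Σ(b_i/K_i) = 4.04 / 1.521e+05 = 2.656e-05 m/day.
In each layer the seepage velocity is v_i = q/n_i, so the layer transit time is t_i = b_i·n_i / q:
  layer 1 (clay): t_1 = 3.65 × 0.03 / 2.656e-05 = 4122 d
  layer 2 (clean gravel): t_2 = 7.63 × 0.23 / 2.656e-05 = 66062 d
Total t = Σ t_i = 70184 days = 192.2 years.

192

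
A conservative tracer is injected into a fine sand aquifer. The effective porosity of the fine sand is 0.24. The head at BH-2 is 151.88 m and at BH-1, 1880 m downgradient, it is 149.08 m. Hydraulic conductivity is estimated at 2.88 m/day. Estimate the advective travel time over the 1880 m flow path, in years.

288

Hydraulic gradient i = (151.88 − 149.08) / 1880 = 2.8 / 1880 = 0.001489.
Darcy flux q = K · i = 2.880 × 0.001489 = 0.004289 m/day.
Seepage velocity v = q / n_e = 0.004289 / 0.24 = 0.01787 m/day.
Travel time t = L / v = 1880 / 0.01787 = 1.052e+05 days = 288.0 years.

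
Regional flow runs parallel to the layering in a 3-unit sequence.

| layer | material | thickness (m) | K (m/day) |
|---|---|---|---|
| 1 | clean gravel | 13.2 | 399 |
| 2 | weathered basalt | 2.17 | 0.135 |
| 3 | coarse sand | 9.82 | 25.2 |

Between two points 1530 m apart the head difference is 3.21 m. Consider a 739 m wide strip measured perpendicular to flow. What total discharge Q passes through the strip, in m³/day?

8550

Flow is parallel to layering, so each bed carries its own Darcy discharge and the transmissivities add.
Σ(K_i·b_i) = 399×13.2 + 0.135×2.17 + 25.2×9.82 = 5515 m²/day.
Hydraulic gradient i = Δh / L = 3.21 / 1530 = 0.002098.
Q = Σ(K_i·b_i) · W · i = 5515 × 739 × 0.002098 = 8550 m³/day.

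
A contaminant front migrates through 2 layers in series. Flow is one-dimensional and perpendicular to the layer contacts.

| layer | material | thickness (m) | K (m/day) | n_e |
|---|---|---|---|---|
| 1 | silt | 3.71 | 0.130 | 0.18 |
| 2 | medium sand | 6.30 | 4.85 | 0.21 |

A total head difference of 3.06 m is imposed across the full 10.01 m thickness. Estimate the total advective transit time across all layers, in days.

19.4

With flow normal to the layers, continuity requires the same specific discharge q through every layer.
Σ(b_i/K_i) = 3.71/0.130 + 6.30/4.85 = 29.84 d.
q = Δh / Σ(b_i/K_i) = 3.06 / 29.84 = 0.1026 m/day.
In each layer the seepage velocity is v_i = q/n_i, so the layer transit time is t_i = b_i·n_i / q:
  layer 1 (silt): t_1 = 3.71 × 0.18 / 0.1026 = 6.512 d
  layer 2 (medium sand): t_2 = 6.30 × 0.21 / 0.1026 = 12.90 d
Total t = Σ t_i = 19.41 days.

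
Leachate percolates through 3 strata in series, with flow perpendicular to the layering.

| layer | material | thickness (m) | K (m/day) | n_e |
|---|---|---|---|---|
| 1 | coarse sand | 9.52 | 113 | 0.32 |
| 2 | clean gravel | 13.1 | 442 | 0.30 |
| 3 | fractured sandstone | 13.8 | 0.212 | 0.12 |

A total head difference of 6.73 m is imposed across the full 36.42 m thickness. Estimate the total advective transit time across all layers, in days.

83.6

With flow normal to the layers, continuity requires the same specific discharge q through every layer.
Σ(b_i/K_i) = 9.52/113 + 13.1/442 + 13.8/0.212 = 65.21 d.
q = Δh / Σ(b_i/K_i) = 6.73 / 65.21 = 0.1032 m/day.
In each layer the seepage velocity is v_i = q/n_i, so the layer transit time is t_i = b_i·n_i / q:
  layer 1 (coarse sand): t_1 = 9.52 × 0.32 / 0.1032 = 29.52 d
  layer 2 (clean gravel): t_2 = 13.1 × 0.30 / 0.1032 = 38.08 d
  layer 3 (fractured sandstone): t_3 = 13.8 × 0.12 / 0.1032 = 16.05 d
Total t = Σ t_i = 83.64 days.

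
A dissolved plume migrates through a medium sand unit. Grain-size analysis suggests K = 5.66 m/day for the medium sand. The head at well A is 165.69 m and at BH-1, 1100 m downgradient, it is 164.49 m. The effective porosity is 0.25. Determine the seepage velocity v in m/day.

0.0247

Hydraulic gradient i = (165.69 − 164.49) / 1100 = 1.2 / 1100 = 0.001091.
Darcy flux q = K · i = 5.660 × 0.001091 = 0.006175 m/day.
Seepage velocity v = q / n_e = 0.006175 / 0.25 = 0.02470 m/day.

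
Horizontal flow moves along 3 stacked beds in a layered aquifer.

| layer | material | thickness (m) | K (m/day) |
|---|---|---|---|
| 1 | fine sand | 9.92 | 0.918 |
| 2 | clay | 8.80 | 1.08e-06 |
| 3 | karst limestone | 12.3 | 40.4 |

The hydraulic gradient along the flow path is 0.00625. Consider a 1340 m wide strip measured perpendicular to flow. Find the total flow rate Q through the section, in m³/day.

4240

Flow is parallel to layering, so each bed carries its own Darcy discharge and the transmissivities add.
Σ(K_i·b_i) = 0.918×9.92 + 1.08e-06×8.80 + 40.4×12.3 = 506.0 m²/day.
Hydraulic gradient i = 0.00625.
Q = Σ(K_i·b_i) · W · i = 506.0 × 1340 × 0.006250 = 4238 m³/day.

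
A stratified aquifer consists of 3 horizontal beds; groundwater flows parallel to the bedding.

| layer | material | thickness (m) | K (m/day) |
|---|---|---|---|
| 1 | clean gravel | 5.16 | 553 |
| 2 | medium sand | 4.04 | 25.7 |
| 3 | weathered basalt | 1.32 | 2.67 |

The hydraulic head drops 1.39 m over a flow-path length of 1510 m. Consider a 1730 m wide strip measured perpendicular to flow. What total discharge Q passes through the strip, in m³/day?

Flow is parallel to layering, so each bed carries its own Darcy discharge and the transmissivities add.
Σ(K_i·b_i) = 553×5.16 + 25.7×4.04 + 2.67×1.32 = 2961 m²/day.
Hydraulic gradient i = Δh / L = 1.39 / 1510 = 0.0009205.
Q = Σ(K_i·b_i) · W · i = 2961 × 1730 × 0.0009205 = 4715 m³/day.

4720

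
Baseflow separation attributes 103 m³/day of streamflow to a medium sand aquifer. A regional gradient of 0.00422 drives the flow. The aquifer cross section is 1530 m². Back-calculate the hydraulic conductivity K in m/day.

Hydraulic gradient i = 0.00422.
From Q = K·A·i, K = Q / (A·i) = 103 / (1530 × 0.004220) = 15.95 m/day.

16.0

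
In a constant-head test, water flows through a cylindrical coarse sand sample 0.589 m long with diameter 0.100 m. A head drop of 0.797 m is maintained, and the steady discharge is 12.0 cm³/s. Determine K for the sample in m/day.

97.6

Cross-sectional area A = π·(d/2)² = π × (0.100/2)² = 0.007854 m².
Convert discharge: 12.0 cm³/s = 1.200e-05 m³/s.
Darcy's law rearranged: K = Q·L / (A·Δh) = 1.200e-05 × 0.589 / (0.007854 × 0.797) = 0.001129 m/s = 97.56 m/day.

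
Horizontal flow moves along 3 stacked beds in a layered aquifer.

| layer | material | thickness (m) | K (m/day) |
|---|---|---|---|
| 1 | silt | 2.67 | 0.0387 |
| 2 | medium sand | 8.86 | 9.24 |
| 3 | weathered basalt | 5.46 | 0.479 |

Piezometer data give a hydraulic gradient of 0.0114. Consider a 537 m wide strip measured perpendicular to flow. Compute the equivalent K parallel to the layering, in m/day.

4.98

Flow is parallel to layering, so each bed carries its own Darcy discharge and the transmissivities add.
Σ(K_i·b_i) = 0.0387×2.67 + 9.24×8.86 + 0.479×5.46 = 84.59 m²/day.
Total thickness b = 16.99 m, so K_eq = Σ(K_i·b_i)/b = 4.979 m/day.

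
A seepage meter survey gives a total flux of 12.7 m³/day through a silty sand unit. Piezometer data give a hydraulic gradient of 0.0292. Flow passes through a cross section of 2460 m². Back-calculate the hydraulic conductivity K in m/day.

0.177

Hydraulic gradient i = 0.0292.
From Q = K·A·i, K = Q / (A·i) = 12.7 / (2460 × 0.02920) = 0.1768 m/day.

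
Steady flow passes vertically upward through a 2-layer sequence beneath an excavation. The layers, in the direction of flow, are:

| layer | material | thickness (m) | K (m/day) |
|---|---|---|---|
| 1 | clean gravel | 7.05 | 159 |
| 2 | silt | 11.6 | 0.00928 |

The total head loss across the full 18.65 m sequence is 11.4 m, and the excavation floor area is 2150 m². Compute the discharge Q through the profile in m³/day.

Flow is perpendicular to layering, so the layers act in series and the equivalent K is the thickness-weighted harmonic mean.
Total thickness L = 7.05 + 11.6 = 18.65 m.
Σ(b_i/K_i) = 7.05/159 + 11.6/0.00928 = 1250 d.
K_eq = L / Σ(b_i/K_i) = 18.65 / 1250 = 0.01492 m/day.
Q = K_eq · A · (Δh/L) = 0.01492 × 2150 × (11.4/18.65) = 19.61 m³/day.

19.6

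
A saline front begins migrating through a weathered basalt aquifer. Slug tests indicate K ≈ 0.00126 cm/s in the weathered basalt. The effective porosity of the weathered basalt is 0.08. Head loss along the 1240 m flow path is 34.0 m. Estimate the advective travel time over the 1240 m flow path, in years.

Convert K: 0.00126 cm/s × 864 = 1.089 m/day.
Hydraulic gradient i = Δh / L = 34.0 / 1240 = 0.02742.
Darcy flux q = K · i = 1.089 × 0.02742 = 0.02985 m/day.
Seepage velocity v = q / n_e = 0.02985 / 0.08 = 0.3731 m/day.
Travel time t = L / v = 1240 / 0.3731 = 3323 days = 9.099 years.

9.10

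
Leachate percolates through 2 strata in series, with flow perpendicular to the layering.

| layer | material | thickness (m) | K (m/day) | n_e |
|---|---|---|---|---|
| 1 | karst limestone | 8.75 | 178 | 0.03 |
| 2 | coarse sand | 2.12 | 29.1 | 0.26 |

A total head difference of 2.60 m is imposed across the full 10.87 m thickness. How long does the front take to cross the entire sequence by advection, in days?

0.0382

With flow normal to the layers, continuity requires the same specific discharge q through every layer.
Σ(b_i/K_i) = 8.75/178 + 2.12/29.1 = 0.1220 d.
q = Δh / Σ(b_i/K_i) = 2.60 / 0.1220 = 21.31 m/day.
In each layer the seepage velocity is v_i = q/n_i, so the layer transit time is t_i = b_i·n_i / q:
  layer 1 (karst limestone): t_1 = 8.75 × 0.03 / 21.31 = 0.01232 d
  layer 2 (coarse sand): t_2 = 2.12 × 0.26 / 21.31 = 0.02587 d
Total t = Σ t_i = 0.03818 days.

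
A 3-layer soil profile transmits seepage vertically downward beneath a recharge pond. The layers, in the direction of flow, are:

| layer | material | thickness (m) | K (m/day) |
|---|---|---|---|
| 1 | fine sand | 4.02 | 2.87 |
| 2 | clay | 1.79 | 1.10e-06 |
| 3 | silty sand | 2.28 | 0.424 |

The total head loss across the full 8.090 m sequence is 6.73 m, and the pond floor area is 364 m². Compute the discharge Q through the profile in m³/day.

Flow is perpendicular to layering, so the layers act in series and the equivalent K is the thickness-weighted harmonic mean.
Total thickness L = 4.02 + 1.79 + 2.28 = 8.090 m.
Σ(b_i/K_i) = 4.02/2.87 + 1.79/1.10e-06 + 2.28/0.424 = 1.627e+06 d.
K_eq = L / Σ(b_i/K_i) = 8.090 / 1.627e+06 = 4.971e-06 m/day.
Q = K_eq · A · (Δh/L) = 4.971e-06 × 364 × (6.73/8.090) = 0.001505 m³/day.

0.00151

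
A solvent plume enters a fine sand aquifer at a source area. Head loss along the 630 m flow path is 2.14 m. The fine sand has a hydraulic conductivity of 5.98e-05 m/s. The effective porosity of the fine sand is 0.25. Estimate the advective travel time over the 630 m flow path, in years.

24.6

Convert K: 5.98e-05 m/s × 86400 = 5.167 m/day.
Hydraulic gradient i = Δh / L = 2.14 / 630 = 0.003397.
Darcy flux q = K · i = 5.167 × 0.003397 = 0.01755 m/day.
Seepage velocity v = q / n_e = 0.01755 / 0.25 = 0.07020 m/day.
Travel time t = L / v = 630 / 0.07020 = 8974 days = 24.57 years.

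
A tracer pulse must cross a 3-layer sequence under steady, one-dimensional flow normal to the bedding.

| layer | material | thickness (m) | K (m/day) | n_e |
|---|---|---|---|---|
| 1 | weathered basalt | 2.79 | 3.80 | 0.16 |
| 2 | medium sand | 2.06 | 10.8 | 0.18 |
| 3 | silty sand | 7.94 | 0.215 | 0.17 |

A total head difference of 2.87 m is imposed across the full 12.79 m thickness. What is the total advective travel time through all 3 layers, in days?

28.6

With flow normal to the layers, continuity requires the same specific discharge q through every layer.
Σ(b_i/K_i) = 2.79/3.80 + 2.06/10.8 + 7.94/0.215 = 37.86 d.
q = Δh / Σ(b_i/K_i) = 2.87 / 37.86 = 0.07582 m/day.
In each layer the seepage velocity is v_i = q/n_i, so the layer transit time is t_i = b_i·n_i / q:
  layer 1 (weathered basalt): t_1 = 2.79 × 0.16 / 0.07582 = 5.888 d
  layer 2 (medium sand): t_2 = 2.06 × 0.18 / 0.07582 = 4.891 d
  layer 3 (silty sand): t_3 = 7.94 × 0.17 / 0.07582 = 17.80 d
Total t = Σ t_i = 28.58 days.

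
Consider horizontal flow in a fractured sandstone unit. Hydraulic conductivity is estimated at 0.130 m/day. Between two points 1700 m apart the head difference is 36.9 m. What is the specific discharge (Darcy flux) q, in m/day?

Hydraulic gradient i = Δh / L = 36.9 / 1700 = 0.02171.
Specific discharge q = K · i = 0.1300 × 0.02171 = 0.002822 m/day.

0.00282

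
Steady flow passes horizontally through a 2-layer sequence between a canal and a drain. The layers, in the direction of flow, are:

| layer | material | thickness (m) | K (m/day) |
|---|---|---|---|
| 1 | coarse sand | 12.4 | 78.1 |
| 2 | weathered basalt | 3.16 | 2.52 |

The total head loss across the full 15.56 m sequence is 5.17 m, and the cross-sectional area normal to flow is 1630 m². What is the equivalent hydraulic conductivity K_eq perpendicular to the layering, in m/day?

Flow is perpendicular to layering, so the layers act in series and the equivalent K is the thickness-weighted harmonic mean.
Total thickness L = 12.4 + 3.16 = 15.56 m.
Σ(b_i/K_i) = 12.4/78.1 + 3.16/2.52 = 1.413 d.
K_eq = L / Σ(b_i/K_i) = 15.56 / 1.413 = 11.01 m/day.

11.0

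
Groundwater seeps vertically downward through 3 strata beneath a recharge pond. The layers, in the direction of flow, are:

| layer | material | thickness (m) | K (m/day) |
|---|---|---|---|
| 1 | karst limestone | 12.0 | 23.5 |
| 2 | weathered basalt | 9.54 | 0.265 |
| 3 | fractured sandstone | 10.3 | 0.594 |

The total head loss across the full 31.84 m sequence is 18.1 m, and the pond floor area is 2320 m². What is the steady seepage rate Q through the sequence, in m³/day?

Flow is perpendicular to layering, so the layers act in series and the equivalent K is the thickness-weighted harmonic mean.
Total thickness L = 12.0 + 9.54 + 10.3 = 31.84 m.
Σ(b_i/K_i) = 12.0/23.5 + 9.54/0.265 + 10.3/0.594 = 53.85 d.
K_eq = L / Σ(b_i/K_i) = 31.84 / 53.85 = 0.5913 m/day.
Q = K_eq · A · (Δh/L) = 0.5913 × 2320 × (18.1/31.84) = 779.8 m³/day.

780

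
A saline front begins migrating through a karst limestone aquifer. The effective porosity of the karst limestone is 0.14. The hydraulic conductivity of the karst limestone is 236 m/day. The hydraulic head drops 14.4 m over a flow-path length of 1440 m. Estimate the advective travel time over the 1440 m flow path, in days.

Hydraulic gradient i = Δh / L = 14.4 / 1440 = 0.01000.
Darcy flux q = K · i = 236.0 × 0.01000 = 2.360 m/day.
Seepage velocity v = q / n_e = 2.360 / 0.14 = 16.86 m/day.
Travel time t = L / v = 1440 / 16.86 = 85.42 days.

85.4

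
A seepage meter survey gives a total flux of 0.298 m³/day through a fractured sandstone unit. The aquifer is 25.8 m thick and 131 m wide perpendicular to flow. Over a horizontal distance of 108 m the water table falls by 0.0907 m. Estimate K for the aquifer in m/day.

0.105

Cross-sectional area A = 131 × 25.8 = 3380 m².
Hydraulic gradient i = Δh / L = 0.0907 / 108 = 0.0008398.
From Q = K·A·i, K = Q / (A·i) = 0.298 / (3380 × 0.0008398) = 0.1050 m/day.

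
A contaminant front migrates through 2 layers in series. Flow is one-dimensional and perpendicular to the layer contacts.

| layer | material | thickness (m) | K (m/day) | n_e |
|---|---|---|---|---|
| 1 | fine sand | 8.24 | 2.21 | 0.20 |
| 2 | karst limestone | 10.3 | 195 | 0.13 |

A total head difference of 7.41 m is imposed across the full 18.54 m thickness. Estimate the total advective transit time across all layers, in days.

With flow normal to the layers, continuity requires the same specific discharge q through every layer.
Σ(b_i/K_i) = 8.24/2.21 + 10.3/195 = 3.781 d.
q = Δh / Σ(b_i/K_i) = 7.41 / 3.781 = 1.960 m/day.
In each layer the seepage velocity is v_i = q/n_i, so the layer transit time is t_i = b_i·n_i / q:
  layer 1 (fine sand): t_1 = 8.24 × 0.20 / 1.960 = 0.8410 d
  layer 2 (karst limestone): t_2 = 10.3 × 0.13 / 1.960 = 0.6833 d
Total t = Σ t_i = 1.524 days.

1.52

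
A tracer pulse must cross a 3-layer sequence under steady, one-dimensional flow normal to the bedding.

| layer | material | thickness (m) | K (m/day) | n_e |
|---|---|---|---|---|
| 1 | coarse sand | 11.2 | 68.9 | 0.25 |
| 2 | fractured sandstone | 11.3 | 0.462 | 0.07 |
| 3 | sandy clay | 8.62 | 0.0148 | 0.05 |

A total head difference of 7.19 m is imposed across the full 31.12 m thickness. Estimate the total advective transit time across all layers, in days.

With flow normal to the layers, continuity requires the same specific discharge q through every layer.
Σ(b_i/K_i) = 11.2/68.9 + 11.3/0.462 + 8.62/0.0148 = 607.1 d.
q = Δh / Σ(b_i/K_i) = 7.19 / 607.1 = 0.01184 m/day.
In each layer the seepage velocity is v_i = q/n_i, so the layer transit time is t_i = b_i·n_i / q:
  layer 1 (coarse sand): t_1 = 11.2 × 0.25 / 0.01184 = 236.4 d
  layer 2 (fractured sandstone): t_2 = 11.3 × 0.07 / 0.01184 = 66.78 d
  layer 3 (sandy clay): t_3 = 8.62 × 0.05 / 0.01184 = 36.39 d
Total t = Σ t_i = 339.6 days.

340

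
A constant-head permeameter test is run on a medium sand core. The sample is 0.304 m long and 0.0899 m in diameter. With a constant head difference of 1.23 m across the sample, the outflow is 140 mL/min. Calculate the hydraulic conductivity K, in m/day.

7.85

Cross-sectional area A = π·(d/2)² = π × (0.0899/2)² = 0.006348 m².
Convert discharge: 140 mL/min = 2.333e-06 m³/s.
Darcy's law rearranged: K = Q·L / (A·Δh) = 2.333e-06 × 0.304 / (0.006348 × 1.23) = 9.085e-05 m/s = 7.850 m/day.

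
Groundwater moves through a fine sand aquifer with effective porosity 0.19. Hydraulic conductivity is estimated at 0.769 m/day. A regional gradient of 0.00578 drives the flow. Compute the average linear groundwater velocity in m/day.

Hydraulic gradient i = 0.00578.
Darcy flux q = K · i = 0.7690 × 0.005780 = 0.004445 m/day.
Seepage velocity v = q / n_e = 0.004445 / 0.19 = 0.02339 m/day.

0.0234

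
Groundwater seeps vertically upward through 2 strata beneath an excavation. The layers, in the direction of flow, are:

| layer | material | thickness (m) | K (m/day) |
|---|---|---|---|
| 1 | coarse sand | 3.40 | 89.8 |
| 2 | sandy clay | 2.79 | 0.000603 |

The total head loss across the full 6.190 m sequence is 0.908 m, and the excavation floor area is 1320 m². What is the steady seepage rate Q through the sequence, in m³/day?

0.259

Flow is perpendicular to layering, so the layers act in series and the equivalent K is the thickness-weighted harmonic mean.
Total thickness L = 3.40 + 2.79 = 6.190 m.
Σ(b_i/K_i) = 3.40/89.8 + 2.79/0.000603 = 4627 d.
K_eq = L / Σ(b_i/K_i) = 6.190 / 4627 = 0.001338 m/day.
Q = K_eq · A · (Δh/L) = 0.001338 × 1320 × (0.908/6.190) = 0.2590 m³/day.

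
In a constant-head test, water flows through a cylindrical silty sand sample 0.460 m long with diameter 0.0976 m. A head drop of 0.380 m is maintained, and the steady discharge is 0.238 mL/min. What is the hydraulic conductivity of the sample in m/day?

0.0555

Cross-sectional area A = π·(d/2)² = π × (0.0976/2)² = 0.007482 m².
Convert discharge: 0.238 mL/min = 3.967e-09 m³/s.
Darcy's law rearranged: K = Q·L / (A·Δh) = 3.967e-09 × 0.460 / (0.007482 × 0.380) = 6.418e-07 m/s = 0.05545 m/day.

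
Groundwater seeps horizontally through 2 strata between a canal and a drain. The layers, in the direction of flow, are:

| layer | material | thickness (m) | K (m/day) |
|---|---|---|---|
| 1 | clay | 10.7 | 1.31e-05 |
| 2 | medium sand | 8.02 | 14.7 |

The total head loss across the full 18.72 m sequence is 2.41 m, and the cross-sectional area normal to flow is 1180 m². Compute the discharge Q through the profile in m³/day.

Flow is perpendicular to layering, so the layers act in series and the equivalent K is the thickness-weighted harmonic mean.
Total thickness L = 10.7 + 8.02 = 18.72 m.
Σ(b_i/K_i) = 10.7/1.31e-05 + 8.02/14.7 = 8.168e+05 d.
K_eq = L / Σ(b_i/K_i) = 18.72 / 8.168e+05 = 2.292e-05 m/day.
Q = K_eq · A · (Δh/L) = 2.292e-05 × 1180 × (2.41/18.72) = 0.003482 m³/day.

0.00348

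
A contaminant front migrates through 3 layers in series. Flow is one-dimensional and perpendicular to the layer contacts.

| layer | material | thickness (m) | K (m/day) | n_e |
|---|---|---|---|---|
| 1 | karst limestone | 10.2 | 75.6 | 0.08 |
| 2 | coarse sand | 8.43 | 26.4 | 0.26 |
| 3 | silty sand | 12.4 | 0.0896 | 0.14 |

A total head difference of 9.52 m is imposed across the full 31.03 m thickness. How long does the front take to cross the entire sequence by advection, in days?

69.2

With flow normal to the layers, continuity requires the same specific discharge q through every layer.
Σ(b_i/K_i) = 10.2/75.6 + 8.43/26.4 + 12.4/0.0896 = 138.8 d.
q = Δh / Σ(b_i/K_i) = 9.52 / 138.8 = 0.06856 m/day.
In each layer the seepage velocity is v_i = q/n_i, so the layer transit time is t_i = b_i·n_i / q:
  layer 1 (karst limestone): t_1 = 10.2 × 0.08 / 0.06856 = 11.90 d
  layer 2 (coarse sand): t_2 = 8.43 × 0.26 / 0.06856 = 31.97 d
  layer 3 (silty sand): t_3 = 12.4 × 0.14 / 0.06856 = 25.32 d
Total t = Σ t_i = 69.19 days.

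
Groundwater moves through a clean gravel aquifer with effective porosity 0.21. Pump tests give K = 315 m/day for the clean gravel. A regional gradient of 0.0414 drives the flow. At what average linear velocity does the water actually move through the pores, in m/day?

Hydraulic gradient i = 0.0414.
Darcy flux q = K · i = 315.0 × 0.04140 = 13.04 m/day.
Seepage velocity v = q / n_e = 13.04 / 0.21 = 62.10 m/day.

62.1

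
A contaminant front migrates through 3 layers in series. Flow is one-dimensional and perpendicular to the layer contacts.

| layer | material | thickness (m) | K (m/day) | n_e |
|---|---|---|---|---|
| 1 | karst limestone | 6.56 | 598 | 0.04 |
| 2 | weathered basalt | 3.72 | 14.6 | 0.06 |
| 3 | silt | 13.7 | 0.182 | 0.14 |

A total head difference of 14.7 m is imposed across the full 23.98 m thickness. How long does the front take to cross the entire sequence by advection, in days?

12.4

With flow normal to the layers, continuity requires the same specific discharge q through every layer.
Σ(b_i/K_i) = 6.56/598 + 3.72/14.6 + 13.7/0.182 = 75.54 d.
q = Δh / Σ(b_i/K_i) = 14.7 / 75.54 = 0.1946 m/day.
In each layer the seepage velocity is v_i = q/n_i, so the layer transit time is t_i = b_i·n_i / q:
  layer 1 (karst limestone): t_1 = 6.56 × 0.04 / 0.1946 = 1.348 d
  layer 2 (weathered basalt): t_2 = 3.72 × 0.06 / 0.1946 = 1.147 d
  layer 3 (silt): t_3 = 13.7 × 0.14 / 0.1946 = 9.856 d
Total t = Σ t_i = 12.35 days.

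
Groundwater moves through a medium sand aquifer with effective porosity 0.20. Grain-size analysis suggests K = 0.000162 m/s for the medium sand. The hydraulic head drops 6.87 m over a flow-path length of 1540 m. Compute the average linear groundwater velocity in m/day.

0.312

Convert K: 0.000162 m/s × 86400 = 14.00 m/day.
Hydraulic gradient i = Δh / L = 6.87 / 1540 = 0.004461.
Darcy flux q = K · i = 14.00 × 0.004461 = 0.06244 m/day.
Seepage velocity v = q / n_e = 0.06244 / 0.20 = 0.3122 m/day.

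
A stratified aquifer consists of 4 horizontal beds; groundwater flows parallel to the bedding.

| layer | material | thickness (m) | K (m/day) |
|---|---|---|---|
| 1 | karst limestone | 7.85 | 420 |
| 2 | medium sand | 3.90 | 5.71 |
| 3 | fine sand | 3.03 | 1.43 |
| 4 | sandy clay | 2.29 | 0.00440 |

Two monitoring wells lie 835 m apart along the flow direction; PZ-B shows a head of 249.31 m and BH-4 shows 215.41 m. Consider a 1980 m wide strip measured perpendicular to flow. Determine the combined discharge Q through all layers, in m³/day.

Flow is parallel to layering, so each bed carries its own Darcy discharge and the transmissivities add.
Σ(K_i·b_i) = 420×7.85 + 5.71×3.90 + 1.43×3.03 + 0.00440×2.29 = 3324 m²/day.
Hydraulic gradient i = (249.31 − 215.41) / 835 = 33.9 / 835 = 0.04060.
Q = Σ(K_i·b_i) · W · i = 3324 × 1980 × 0.04060 = 2.672e+05 m³/day.

267000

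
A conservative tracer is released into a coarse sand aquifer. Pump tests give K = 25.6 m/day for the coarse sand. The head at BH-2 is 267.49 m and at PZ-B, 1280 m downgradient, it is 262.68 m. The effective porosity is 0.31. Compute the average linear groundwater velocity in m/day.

Hydraulic gradient i = (267.49 − 262.68) / 1280 = 4.81 / 1280 = 0.003758.
Darcy flux q = K · i = 25.60 × 0.003758 = 0.09620 m/day.
Seepage velocity v = q / n_e = 0.09620 / 0.31 = 0.3103 m/day.

0.310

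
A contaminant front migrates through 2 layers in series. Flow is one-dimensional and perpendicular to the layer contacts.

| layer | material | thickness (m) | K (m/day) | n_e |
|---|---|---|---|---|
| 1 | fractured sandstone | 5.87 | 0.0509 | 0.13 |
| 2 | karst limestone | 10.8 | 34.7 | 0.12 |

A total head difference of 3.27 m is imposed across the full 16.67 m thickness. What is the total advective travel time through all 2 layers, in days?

72.8

With flow normal to the layers, continuity requires the same specific discharge q through every layer.
Σ(b_i/K_i) = 5.87/0.0509 + 10.8/34.7 = 115.6 d.
q = Δh / Σ(b_i/K_i) = 3.27 / 115.6 = 0.02828 m/day.
In each layer the seepage velocity is v_i = q/n_i, so the layer transit time is t_i = b_i·n_i / q:
  layer 1 (fractured sandstone): t_1 = 5.87 × 0.13 / 0.02828 = 26.99 d
  layer 2 (karst limestone): t_2 = 10.8 × 0.12 / 0.02828 = 45.83 d
Total t = Σ t_i = 72.81 days.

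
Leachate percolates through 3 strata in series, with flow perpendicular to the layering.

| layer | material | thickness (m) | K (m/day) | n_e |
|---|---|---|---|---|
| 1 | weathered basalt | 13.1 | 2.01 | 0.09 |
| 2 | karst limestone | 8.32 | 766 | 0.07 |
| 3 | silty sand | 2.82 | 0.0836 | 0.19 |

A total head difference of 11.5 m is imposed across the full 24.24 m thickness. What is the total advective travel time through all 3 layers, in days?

With flow normal to the layers, continuity requires the same specific discharge q through every layer.
Σ(b_i/K_i) = 13.1/2.01 + 8.32/766 + 2.82/0.0836 = 40.26 d.
q = Δh / Σ(b_i/K_i) = 11.5 / 40.26 = 0.2856 m/day.
In each layer the seepage velocity is v_i = q/n_i, so the layer transit time is t_i = b_i·n_i / q:
  layer 1 (weathered basalt): t_1 = 13.1 × 0.09 / 0.2856 = 4.128 d
  layer 2 (karst limestone): t_2 = 8.32 × 0.07 / 0.2856 = 2.039 d
  layer 3 (silty sand): t_3 = 2.82 × 0.19 / 0.2856 = 1.876 d
Total t = Σ t_i = 8.042 days.

8.04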